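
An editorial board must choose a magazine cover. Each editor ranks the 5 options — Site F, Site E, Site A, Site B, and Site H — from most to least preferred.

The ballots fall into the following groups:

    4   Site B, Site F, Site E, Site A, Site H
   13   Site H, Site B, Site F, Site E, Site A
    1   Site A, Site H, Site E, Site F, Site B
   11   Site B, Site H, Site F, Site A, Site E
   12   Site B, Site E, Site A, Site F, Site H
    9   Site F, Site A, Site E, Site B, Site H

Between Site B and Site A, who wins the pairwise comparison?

Ballots ranking Site B above Site A: 4+13+11+12 = 40.
Ballots ranking Site A above Site B: 1+9 = 10.
Site B wins the head-to-head, 40–10.

Site B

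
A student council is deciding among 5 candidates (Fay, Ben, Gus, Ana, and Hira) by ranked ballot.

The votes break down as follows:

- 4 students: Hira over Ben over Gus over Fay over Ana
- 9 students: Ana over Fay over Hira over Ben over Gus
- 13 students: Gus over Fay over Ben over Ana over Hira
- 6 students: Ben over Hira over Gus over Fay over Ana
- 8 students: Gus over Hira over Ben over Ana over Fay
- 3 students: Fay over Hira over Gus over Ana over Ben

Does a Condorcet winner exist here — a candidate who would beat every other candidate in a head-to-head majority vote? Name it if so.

There is no Condorcet winner

Head-to-head results (43 voters total):
Fay vs Ben: Fay wins 25–18.
Fay vs Gus: Gus wins 31–12.
Fay vs Ana: Fay wins 26–17.
Fay vs Hira: Fay wins 25–18.
Ben vs Gus: Gus wins 24–19.
Ben vs Ana: Ben wins 31–12.
Ben vs Hira: Hira wins 24–19.
Gus vs Ana: Gus wins 34–9.
Gus vs Hira: Hira wins 22–21.
Ana vs Hira: Ana wins 22–21.
No candidate beats all others: Fay beats Hira beats Gus beats Fay, a majority cycle.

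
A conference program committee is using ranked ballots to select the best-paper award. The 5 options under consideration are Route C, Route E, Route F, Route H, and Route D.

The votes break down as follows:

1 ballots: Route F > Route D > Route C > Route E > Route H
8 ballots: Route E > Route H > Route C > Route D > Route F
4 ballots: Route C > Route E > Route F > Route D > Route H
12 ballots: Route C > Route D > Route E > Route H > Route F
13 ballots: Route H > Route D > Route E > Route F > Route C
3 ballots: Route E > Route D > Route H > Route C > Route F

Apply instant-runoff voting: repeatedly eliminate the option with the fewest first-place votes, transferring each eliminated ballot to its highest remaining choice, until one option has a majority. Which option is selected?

Round 1: Route C 16, Route H 13, Route E 11, Route F 1, Route D 0. Route D has the fewest and is eliminated.
Round 2: Route C 16, Route H 13, Route E 11, Route F 1. Route F has the fewest and is eliminated.
Round 3: Route C 17, Route H 13, Route E 11. Route E has the fewest and is eliminated.
Round 4: Route H 24, Route C 17. Route H has a majority.

Route H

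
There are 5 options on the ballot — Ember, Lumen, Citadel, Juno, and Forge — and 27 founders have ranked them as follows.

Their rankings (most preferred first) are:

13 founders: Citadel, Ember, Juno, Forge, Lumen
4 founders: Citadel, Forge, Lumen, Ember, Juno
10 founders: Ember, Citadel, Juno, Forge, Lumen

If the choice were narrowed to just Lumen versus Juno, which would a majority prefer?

Ballots ranking Lumen above Juno: 4.
Ballots ranking Juno above Lumen: 13+10 = 23.
Juno wins the head-to-head, 23–4.

Juno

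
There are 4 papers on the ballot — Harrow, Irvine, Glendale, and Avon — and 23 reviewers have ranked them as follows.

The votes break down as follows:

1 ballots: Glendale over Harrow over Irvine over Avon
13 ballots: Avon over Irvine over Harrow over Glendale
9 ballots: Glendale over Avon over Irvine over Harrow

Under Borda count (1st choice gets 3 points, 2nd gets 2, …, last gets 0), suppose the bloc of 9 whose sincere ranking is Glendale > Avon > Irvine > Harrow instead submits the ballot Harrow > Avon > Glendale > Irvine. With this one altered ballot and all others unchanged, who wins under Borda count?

Borda totals with the altered ballot: Harrow 42, Irvine 27, Glendale 12, Avon 57.
The winner is unchanged: still Avon.

Avon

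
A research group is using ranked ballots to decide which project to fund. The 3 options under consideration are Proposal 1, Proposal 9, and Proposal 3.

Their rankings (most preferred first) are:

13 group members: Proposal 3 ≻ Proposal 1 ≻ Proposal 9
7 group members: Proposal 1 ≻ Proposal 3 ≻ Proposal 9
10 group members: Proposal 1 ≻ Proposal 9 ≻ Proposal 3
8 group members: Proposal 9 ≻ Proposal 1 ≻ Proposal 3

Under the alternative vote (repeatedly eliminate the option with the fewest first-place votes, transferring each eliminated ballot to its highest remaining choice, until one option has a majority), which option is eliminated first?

Round 1: Proposal 1 17, Proposal 3 13, Proposal 9 8. Proposal 9 has the fewest and is eliminated.
Round 2: Proposal 1 25, Proposal 3 13. Proposal 1 has a majority.

Proposal 9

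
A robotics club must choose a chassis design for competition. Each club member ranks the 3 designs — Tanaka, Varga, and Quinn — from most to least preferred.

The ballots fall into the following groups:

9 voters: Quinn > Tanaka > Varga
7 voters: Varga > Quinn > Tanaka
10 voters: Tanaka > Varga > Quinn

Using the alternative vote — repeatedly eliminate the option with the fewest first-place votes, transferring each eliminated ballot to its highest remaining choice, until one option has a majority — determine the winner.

Round 1: Tanaka 10, Quinn 9, Varga 7. Varga has the fewest and is eliminated.
Round 2: Quinn 16, Tanaka 10. Quinn has a majority.

Quinn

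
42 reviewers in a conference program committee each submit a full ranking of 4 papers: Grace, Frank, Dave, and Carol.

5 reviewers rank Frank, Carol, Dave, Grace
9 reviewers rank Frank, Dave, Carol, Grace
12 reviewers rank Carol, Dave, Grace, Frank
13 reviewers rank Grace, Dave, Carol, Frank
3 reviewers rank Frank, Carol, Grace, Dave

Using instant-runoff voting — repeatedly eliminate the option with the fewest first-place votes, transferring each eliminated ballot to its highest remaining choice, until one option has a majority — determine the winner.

Round 1: Frank 17, Grace 13, Carol 12, Dave 0. Dave has the fewest and is eliminated.
Round 2: Frank 17, Grace 13, Carol 12. Carol has the fewest and is eliminated.
Round 3: Grace 25, Frank 17. Grace has a majority.

Grace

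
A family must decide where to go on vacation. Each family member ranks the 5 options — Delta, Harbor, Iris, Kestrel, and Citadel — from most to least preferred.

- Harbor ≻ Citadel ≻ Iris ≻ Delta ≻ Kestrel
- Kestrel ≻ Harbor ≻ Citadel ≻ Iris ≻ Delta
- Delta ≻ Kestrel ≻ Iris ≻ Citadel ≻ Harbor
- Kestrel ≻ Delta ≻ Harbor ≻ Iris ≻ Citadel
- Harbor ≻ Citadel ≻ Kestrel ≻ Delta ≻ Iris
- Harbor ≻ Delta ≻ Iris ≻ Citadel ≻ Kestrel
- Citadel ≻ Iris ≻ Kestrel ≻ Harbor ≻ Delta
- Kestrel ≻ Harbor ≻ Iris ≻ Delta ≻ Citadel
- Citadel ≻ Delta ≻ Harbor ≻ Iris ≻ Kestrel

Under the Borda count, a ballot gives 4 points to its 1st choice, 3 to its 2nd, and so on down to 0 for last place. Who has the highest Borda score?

Borda scores:
  Delta: 1 + 0 + 4 + 3 + 1 + 3 + 0 + 1 + 3 = 16
  Harbor: 4 + 3 + 0 + 2 + 4 + 4 + 1 + 3 + 2 = 23
  Iris: 2 + 1 + 2 + 1 + 0 + 2 + 3 + 2 + 1 = 14
  Kestrel: 0 + 4 + 3 + 4 + 2 + 0 + 2 + 4 + 0 = 19
  Citadel: 3 + 2 + 1 + 0 + 3 + 1 + 4 + 0 + 4 = 18
Harbor has the highest total.

Harbor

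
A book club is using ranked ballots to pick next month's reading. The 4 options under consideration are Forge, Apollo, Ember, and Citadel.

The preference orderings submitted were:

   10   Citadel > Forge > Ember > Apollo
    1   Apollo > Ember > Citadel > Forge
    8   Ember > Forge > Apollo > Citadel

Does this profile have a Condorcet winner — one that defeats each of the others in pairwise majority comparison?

Head-to-head results (19 voters total):
Forge vs Apollo: Forge wins 18–1.
Forge vs Ember: Forge wins 10–9.
Forge vs Citadel: Citadel wins 11–8.
Apollo vs Ember: Ember wins 18–1.
Apollo vs Citadel: Citadel wins 10–9.
Ember vs Citadel: Citadel wins 10–9.
Citadel beats each rival — Forge (11–8), Apollo (10–9), Ember (10–9) — so Citadel is the Condorcet winner.

Yes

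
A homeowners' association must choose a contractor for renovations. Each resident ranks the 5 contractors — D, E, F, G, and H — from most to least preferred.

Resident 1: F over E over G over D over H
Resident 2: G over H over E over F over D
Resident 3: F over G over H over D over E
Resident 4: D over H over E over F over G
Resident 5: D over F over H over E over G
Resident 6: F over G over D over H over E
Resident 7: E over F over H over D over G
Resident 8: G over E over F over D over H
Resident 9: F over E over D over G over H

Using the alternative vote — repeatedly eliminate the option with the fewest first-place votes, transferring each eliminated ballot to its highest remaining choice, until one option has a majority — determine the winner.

F

Round 1: F 4, D 2, G 2, E 1, H 0. H has the fewest and is eliminated.
Round 2: F 4, D 2, G 2, E 1. E has the fewest and is eliminated.
Round 3: F 5, D 2, G 2. F has a majority.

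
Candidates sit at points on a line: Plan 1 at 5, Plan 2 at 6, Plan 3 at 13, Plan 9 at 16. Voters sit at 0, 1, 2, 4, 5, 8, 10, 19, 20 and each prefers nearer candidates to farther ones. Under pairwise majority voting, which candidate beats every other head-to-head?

With single-peaked preferences on a line, the Condorcet winner is the candidate closest to the median voter.
The median voter (position 5) is closest to Plan 1 at 5.
Check: Plan 1 vs Plan 2 — voters closer to Plan 1: 5 of 9.

Plan 1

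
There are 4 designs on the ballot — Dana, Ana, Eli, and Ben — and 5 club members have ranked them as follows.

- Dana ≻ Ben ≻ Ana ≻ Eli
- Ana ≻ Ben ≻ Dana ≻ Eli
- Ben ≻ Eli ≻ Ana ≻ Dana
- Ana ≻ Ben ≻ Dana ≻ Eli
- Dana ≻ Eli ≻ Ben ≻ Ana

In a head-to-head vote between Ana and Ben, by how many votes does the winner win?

Ballots ranking Ana above Ben: 2.
Ballots ranking Ben above Ana: 3.
Ben wins 3–2, a margin of 1.

1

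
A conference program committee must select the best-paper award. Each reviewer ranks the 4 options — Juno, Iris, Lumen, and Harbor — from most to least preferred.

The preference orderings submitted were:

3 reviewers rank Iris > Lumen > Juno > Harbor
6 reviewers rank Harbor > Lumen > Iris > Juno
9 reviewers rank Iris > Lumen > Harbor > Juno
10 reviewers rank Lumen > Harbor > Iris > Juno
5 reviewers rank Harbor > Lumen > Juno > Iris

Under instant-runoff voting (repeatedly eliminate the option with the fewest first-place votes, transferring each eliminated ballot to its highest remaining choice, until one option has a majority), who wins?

Round 1: Iris 12, Harbor 11, Lumen 10, Juno 0. Juno has the fewest and is eliminated.
Round 2: Iris 12, Harbor 11, Lumen 10. Lumen has the fewest and is eliminated.
Round 3: Harbor 21, Iris 12. Harbor has a majority.

Harbor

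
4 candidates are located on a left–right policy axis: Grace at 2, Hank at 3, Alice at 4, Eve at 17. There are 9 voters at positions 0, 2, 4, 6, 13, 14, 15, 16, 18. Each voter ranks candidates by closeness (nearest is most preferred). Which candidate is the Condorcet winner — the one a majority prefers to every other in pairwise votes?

Eve

With single-peaked preferences on a line, the Condorcet winner is the candidate closest to the median voter.
The median voter (position 13) is closest to Eve at 17.
Check: Eve vs Alice — voters closer to Eve: 5 of 9.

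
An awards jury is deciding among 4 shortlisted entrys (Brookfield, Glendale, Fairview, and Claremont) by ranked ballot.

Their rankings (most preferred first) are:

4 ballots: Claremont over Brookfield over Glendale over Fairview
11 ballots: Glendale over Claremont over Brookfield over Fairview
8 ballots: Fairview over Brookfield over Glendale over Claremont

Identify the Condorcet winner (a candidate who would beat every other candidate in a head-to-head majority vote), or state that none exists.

Head-to-head results (23 voters total):
Brookfield vs Glendale: Brookfield wins 12–11.
Brookfield vs Fairview: Brookfield wins 15–8.
Brookfield vs Claremont: Claremont wins 15–8.
Glendale vs Fairview: Glendale wins 15–8.
Glendale vs Claremont: Glendale wins 19–4.
Fairview vs Claremont: Claremont wins 15–8.
No candidate beats all others: Brookfield beats Glendale beats Claremont beats Brookfield, a majority cycle.

None — there is no Condorcet winner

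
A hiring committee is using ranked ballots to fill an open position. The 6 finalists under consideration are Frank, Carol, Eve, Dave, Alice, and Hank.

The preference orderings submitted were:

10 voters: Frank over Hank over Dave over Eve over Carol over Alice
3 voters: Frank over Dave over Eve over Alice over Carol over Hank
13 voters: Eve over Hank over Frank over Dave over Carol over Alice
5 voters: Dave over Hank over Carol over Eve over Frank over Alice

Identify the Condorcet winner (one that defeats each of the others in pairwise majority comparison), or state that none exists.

There is no Condorcet winner

Head-to-head results (31 voters total):
Frank vs Carol: Frank wins 26–5.
Frank vs Eve: Eve wins 18–13.
Frank vs Dave: Frank wins 26–5.
Frank vs Alice: Frank wins 31–0.
Frank vs Hank: Hank wins 18–13.
Carol vs Eve: Eve wins 26–5.
Carol vs Dave: Dave wins 31–0.
Carol vs Alice: Carol wins 28–3.
Carol vs Hank: Hank wins 28–3.
Eve vs Dave: Dave wins 18–13.
Eve vs Alice: Eve wins 31–0.
Eve vs Hank: Eve wins 16–15.
Dave vs Alice: Dave wins 31–0.
Dave vs Hank: Hank wins 23–8.
Alice vs Hank: Hank wins 28–3.
No candidate beats all others: Frank beats Dave beats Eve beats Frank, a majority cycle.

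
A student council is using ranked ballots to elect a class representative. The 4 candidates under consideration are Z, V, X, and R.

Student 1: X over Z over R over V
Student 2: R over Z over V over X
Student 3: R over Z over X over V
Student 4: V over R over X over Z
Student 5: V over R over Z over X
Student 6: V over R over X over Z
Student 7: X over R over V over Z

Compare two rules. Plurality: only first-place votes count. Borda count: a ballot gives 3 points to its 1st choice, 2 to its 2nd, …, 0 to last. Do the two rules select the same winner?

Plurality first-place counts: Z 0, V 3, X 2, R 2 → V.
Borda totals: Z 7, V 11, X 9, R 15 → R.
The two rules disagree: plurality picks V, Borda picks R.

No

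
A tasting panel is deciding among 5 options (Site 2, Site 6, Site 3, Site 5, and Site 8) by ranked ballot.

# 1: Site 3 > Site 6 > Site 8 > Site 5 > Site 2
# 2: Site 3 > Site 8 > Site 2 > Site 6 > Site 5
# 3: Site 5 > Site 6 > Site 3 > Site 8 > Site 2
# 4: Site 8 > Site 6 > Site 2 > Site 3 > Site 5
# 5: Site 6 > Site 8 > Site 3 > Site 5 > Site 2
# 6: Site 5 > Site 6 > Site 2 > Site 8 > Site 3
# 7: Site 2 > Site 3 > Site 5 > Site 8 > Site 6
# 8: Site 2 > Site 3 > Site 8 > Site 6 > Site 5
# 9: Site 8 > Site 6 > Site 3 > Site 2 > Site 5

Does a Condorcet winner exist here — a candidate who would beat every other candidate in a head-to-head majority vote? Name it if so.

Head-to-head results (9 voters total):
Site 2 vs Site 6: Site 6 wins 6–3.
Site 2 vs Site 3: Site 3 wins 5–4.
Site 2 vs Site 5: Site 2 wins 5–4.
Site 2 vs Site 8: Site 8 wins 6–3.
Site 6 vs Site 3: Site 6 wins 5–4.
Site 6 vs Site 5: Site 6 wins 6–3.
Site 6 vs Site 8: Site 8 wins 5–4.
Site 3 vs Site 5: Site 3 wins 7–2.
Site 3 vs Site 8: Site 3 wins 5–4.
Site 5 vs Site 8: Site 8 wins 6–3.
No candidate beats all others: Site 6 beats Site 3 beats Site 8 beats Site 6, a majority cycle.

None — there is no Condorcet winner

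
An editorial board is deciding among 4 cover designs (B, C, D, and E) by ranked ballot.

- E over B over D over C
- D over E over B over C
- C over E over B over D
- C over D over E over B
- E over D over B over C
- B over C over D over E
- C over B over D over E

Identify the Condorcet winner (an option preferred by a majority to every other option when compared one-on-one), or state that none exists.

Head-to-head results (7 voters total):
B vs C: B wins 4–3.
B vs D: B wins 4–3.
B vs E: E wins 5–2.
C vs D: C wins 4–3.
C vs E: C wins 4–3.
D vs E: D wins 4–3.
No candidate beats all others: B beats C beats E beats B, a majority cycle.

None — there is no Condorcet winner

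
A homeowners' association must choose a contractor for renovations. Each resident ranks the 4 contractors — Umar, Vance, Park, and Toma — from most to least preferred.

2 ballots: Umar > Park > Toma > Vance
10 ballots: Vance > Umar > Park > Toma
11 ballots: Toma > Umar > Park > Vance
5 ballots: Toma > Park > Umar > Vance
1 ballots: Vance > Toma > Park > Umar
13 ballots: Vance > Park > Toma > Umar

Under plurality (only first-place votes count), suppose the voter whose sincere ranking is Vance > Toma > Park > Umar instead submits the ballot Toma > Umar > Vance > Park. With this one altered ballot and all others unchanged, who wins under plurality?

Vance

First-place totals with the altered ballot: Umar 2, Vance 23, Park 0, Toma 17.
The winner is unchanged: still Vance.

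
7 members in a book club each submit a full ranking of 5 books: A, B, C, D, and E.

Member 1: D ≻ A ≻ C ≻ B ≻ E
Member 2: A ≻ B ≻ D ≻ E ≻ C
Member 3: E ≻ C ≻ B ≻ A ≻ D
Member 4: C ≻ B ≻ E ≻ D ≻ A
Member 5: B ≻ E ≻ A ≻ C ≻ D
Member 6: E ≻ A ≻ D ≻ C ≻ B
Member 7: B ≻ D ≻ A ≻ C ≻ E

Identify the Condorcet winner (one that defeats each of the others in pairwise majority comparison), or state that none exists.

Head-to-head results (7 voters total):
A vs B: B wins 4–3.
A vs C: A wins 5–2.
A vs D: A wins 4–3.
A vs E: E wins 4–3.
B vs C: C wins 4–3.
B vs D: B wins 5–2.
B vs E: B wins 5–2.
C vs D: D wins 4–3.
C vs E: E wins 4–3.
D vs E: E wins 4–3.
No candidate beats all others: A beats C beats B beats A, a majority cycle.

There is no Condorcet winner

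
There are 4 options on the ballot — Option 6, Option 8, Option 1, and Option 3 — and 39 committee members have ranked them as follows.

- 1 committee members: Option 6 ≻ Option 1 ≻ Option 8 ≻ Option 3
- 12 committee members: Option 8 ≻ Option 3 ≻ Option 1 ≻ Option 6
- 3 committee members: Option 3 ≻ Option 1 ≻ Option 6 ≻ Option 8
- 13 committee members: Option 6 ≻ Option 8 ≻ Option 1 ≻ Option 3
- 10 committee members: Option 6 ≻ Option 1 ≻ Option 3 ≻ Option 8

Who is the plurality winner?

Option 6

First-place vote totals:
  Option 6: 24
  Option 8: 12
  Option 1: 0
  Option 3: 3
Option 6 has the most first-place votes.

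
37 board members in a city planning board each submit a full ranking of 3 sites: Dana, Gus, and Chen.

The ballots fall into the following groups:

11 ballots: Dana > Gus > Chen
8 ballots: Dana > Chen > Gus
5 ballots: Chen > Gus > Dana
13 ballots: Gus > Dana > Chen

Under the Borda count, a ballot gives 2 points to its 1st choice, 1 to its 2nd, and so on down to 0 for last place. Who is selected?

Dana

Borda scores:
  Dana: 11·2 + 8·2 + 5·0 + 13·1 = 51
  Gus: 11·1 + 8·0 + 5·1 + 13·2 = 42
  Chen: 11·0 + 8·1 + 5·2 + 13·0 = 18
Dana has the highest total.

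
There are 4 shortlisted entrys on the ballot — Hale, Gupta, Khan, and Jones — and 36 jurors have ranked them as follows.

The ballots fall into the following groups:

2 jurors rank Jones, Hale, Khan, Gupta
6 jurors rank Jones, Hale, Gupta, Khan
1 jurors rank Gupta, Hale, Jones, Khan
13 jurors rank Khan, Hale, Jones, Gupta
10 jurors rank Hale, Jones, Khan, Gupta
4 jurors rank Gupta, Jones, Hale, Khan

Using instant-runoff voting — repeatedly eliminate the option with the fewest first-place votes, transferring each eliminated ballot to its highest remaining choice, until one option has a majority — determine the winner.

Round 1: Khan 13, Hale 10, Jones 8, Gupta 5. Gupta has the fewest and is eliminated.
Round 2: Khan 13, Jones 12, Hale 11. Hale has the fewest and is eliminated.
Round 3: Jones 23, Khan 13. Jones has a majority.

Jones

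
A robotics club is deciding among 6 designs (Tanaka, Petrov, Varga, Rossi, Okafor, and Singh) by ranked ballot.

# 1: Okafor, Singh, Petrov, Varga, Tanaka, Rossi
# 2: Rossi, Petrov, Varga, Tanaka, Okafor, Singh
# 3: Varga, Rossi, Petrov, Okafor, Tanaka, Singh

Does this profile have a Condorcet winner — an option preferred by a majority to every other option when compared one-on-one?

Head-to-head results (3 voters total):
Tanaka vs Petrov: Petrov wins 3–0.
Tanaka vs Varga: Varga wins 3–0.
Tanaka vs Rossi: Rossi wins 2–1.
Tanaka vs Okafor: Okafor wins 2–1.
Tanaka vs Singh: Tanaka wins 2–1.
Petrov vs Varga: Petrov wins 2–1.
Petrov vs Rossi: Rossi wins 2–1.
Petrov vs Okafor: Petrov wins 2–1.
Petrov vs Singh: Petrov wins 2–1.
Varga vs Rossi: Varga wins 2–1.
Varga vs Okafor: Varga wins 2–1.
Varga vs Singh: Varga wins 2–1.
Rossi vs Okafor: Rossi wins 2–1.
Rossi vs Singh: Rossi wins 2–1.
Okafor vs Singh: Okafor wins 3–0.
No candidate beats all others: Petrov beats Varga beats Rossi beats Petrov, a majority cycle.

No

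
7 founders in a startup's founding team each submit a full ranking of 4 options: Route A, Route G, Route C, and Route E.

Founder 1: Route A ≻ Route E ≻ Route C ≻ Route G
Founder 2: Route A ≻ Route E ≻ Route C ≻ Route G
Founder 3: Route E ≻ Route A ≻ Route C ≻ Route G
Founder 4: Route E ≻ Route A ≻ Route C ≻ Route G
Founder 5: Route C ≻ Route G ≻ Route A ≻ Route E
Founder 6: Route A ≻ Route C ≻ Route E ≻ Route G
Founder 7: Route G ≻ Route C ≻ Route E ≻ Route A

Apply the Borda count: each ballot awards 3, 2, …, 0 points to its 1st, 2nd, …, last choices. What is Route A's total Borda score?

Borda scores:
  Route A: 3 + 3 + 2 + 2 + 1 + 3 + 0 = 14
  Route G: 0 + 0 + 0 + 0 + 2 + 0 + 3 = 5
  Route C: 1 + 1 + 1 + 1 + 3 + 2 + 2 = 11
  Route E: 2 + 2 + 3 + 3 + 0 + 1 + 1 = 12

14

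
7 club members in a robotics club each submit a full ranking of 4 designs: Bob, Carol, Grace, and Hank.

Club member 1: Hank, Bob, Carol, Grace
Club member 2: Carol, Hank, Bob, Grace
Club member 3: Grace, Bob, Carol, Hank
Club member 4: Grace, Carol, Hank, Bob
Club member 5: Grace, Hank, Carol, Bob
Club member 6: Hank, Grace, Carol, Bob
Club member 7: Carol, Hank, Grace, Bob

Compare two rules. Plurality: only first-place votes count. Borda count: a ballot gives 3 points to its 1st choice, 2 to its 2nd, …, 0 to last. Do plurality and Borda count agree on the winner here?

No

Plurality first-place counts: Bob 0, Carol 2, Grace 3, Hank 2 → Grace.
Borda totals: Bob 5, Carol 12, Grace 12, Hank 13 → Hank.
The two rules disagree: plurality picks Grace, Borda picks Hank.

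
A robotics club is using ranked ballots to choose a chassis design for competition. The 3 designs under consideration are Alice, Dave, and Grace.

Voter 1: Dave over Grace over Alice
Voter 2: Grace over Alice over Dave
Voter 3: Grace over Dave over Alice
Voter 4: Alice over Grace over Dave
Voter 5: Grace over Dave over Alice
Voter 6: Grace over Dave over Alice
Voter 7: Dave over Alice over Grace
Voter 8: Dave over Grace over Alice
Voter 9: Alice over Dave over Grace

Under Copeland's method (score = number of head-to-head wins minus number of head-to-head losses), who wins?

Grace

Pairwise results:
  Alice vs Dave: Dave wins 6–3.
  Alice vs Grace: Grace wins 6–3.
  Dave vs Grace: Grace wins 5–4.
Copeland scores (wins − losses):
  Alice: 0 − 2 = -2
  Dave: 1 − 1 = 0
  Grace: 2 − 0 = 2
Grace has the best Copeland score.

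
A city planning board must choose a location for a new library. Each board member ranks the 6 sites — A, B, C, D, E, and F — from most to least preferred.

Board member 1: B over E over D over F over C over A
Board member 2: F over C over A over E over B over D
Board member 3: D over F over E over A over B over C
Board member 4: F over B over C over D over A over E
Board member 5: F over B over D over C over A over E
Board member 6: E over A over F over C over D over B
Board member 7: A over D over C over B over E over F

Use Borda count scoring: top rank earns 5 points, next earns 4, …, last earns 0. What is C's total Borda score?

15

Borda scores:
  A: 0 + 3 + 2 + 1 + 1 + 4 + 5 = 16
  B: 5 + 1 + 1 + 4 + 4 + 0 + 2 = 17
  C: 1 + 4 + 0 + 3 + 2 + 2 + 3 = 15
  D: 3 + 0 + 5 + 2 + 3 + 1 + 4 = 18
  E: 4 + 2 + 3 + 0 + 0 + 5 + 1 = 15
  F: 2 + 5 + 4 + 5 + 5 + 3 + 0 = 24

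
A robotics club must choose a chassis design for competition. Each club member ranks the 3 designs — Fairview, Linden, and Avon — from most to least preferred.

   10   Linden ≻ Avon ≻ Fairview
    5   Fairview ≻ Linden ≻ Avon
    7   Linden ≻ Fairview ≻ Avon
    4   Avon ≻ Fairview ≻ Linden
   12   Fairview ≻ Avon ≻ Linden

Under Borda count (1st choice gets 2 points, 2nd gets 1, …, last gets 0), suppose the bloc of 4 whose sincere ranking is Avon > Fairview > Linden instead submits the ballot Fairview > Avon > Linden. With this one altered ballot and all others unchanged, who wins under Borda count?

Borda totals with the altered ballot: Fairview 49, Linden 39, Avon 26.
The winner is unchanged: still Fairview.

Fairview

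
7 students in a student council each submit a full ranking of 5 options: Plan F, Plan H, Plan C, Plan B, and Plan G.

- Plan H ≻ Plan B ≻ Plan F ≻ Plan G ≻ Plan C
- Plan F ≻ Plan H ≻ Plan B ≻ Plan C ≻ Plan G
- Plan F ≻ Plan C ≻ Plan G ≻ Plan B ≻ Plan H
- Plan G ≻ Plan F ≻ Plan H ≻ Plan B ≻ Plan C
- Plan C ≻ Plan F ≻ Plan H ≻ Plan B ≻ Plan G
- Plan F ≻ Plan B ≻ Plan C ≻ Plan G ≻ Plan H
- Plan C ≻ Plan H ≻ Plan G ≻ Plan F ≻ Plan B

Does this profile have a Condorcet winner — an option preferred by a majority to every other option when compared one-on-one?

Yes

Head-to-head results (7 voters total):
Plan F vs Plan H: Plan F wins 5–2.
Plan F vs Plan C: Plan F wins 5–2.
Plan F vs Plan B: Plan F wins 6–1.
Plan F vs Plan G: Plan F wins 5–2.
Plan H vs Plan C: Plan C wins 4–3.
Plan H vs Plan B: Plan H wins 5–2.
Plan H vs Plan G: Plan H wins 4–3.
Plan C vs Plan B: Plan B wins 4–3.
Plan C vs Plan G: Plan C wins 5–2.
Plan B vs Plan G: Plan B wins 4–3.
Plan F beats each rival — Plan H (5–2), Plan C (5–2), Plan B (6–1), Plan G (5–2) — so Plan F is the Condorcet winner.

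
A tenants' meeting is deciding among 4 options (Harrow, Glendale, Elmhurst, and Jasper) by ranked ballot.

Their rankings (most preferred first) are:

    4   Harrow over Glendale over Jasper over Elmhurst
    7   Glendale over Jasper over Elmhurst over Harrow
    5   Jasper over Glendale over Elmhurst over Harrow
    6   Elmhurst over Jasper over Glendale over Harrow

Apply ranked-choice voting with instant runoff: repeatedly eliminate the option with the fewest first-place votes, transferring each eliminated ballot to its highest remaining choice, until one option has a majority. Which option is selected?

Glendale

Round 1: Glendale 7, Elmhurst 6, Jasper 5, Harrow 4. Harrow has the fewest and is eliminated.
Round 2: Glendale 11, Elmhurst 6, Jasper 5. Jasper has the fewest and is eliminated.
Round 3: Glendale 16, Elmhurst 6. Glendale has a majority.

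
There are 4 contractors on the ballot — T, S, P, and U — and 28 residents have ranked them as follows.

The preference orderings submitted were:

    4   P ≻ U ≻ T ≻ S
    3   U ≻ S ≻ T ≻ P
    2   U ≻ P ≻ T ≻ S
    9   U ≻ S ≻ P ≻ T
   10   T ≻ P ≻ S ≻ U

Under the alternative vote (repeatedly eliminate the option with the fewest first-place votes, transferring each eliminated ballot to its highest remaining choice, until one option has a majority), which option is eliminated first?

Round 1: U 14, T 10, P 4, S 0. S has the fewest and is eliminated.
Round 2: U 14, T 10, P 4. P has the fewest and is eliminated.
Round 3: U 18, T 10. U has a majority.

S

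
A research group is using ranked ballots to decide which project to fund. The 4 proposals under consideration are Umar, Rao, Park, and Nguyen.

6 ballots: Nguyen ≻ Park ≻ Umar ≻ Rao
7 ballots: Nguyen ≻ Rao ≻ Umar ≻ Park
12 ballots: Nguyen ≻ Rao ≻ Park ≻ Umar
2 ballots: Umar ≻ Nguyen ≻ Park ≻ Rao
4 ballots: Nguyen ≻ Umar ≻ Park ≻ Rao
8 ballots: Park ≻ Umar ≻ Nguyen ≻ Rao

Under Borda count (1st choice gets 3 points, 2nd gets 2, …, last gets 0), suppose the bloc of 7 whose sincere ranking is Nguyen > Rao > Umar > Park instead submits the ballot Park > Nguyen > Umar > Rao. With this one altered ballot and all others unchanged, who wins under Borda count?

Borda totals with the altered ballot: Umar 43, Rao 24, Park 75, Nguyen 92.
The winner is unchanged: still Nguyen.

Nguyen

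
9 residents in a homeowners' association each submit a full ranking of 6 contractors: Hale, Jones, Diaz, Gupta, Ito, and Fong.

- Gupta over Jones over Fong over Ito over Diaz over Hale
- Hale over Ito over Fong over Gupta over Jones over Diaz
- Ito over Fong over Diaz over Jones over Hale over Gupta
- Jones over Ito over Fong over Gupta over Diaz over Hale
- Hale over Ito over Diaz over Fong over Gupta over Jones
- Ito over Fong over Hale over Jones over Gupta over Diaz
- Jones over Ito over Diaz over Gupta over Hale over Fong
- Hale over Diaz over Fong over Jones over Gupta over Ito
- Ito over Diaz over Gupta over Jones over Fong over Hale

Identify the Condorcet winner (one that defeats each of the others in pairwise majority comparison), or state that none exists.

Head-to-head results (9 voters total):
Hale vs Jones: Jones wins 5–4.
Hale vs Diaz: Diaz wins 5–4.
Hale vs Gupta: Hale wins 5–4.
Hale vs Ito: Ito wins 6–3.
Hale vs Fong: Fong wins 5–4.
Jones vs Diaz: Jones wins 5–4.
Jones vs Gupta: Jones wins 5–4.
Jones vs Ito: Ito wins 5–4.
Jones vs Fong: Fong wins 5–4.
Diaz vs Gupta: Diaz wins 5–4.
Diaz vs Ito: Ito wins 8–1.
Diaz vs Fong: Fong wins 5–4.
Gupta vs Ito: Ito wins 7–2.
Gupta vs Fong: Fong wins 6–3.
Ito vs Fong: Ito wins 7–2.
Ito beats each rival — Hale (6–3), Jones (5–4), Diaz (8–1), Gupta (7–2), Fong (7–2) — so Ito is the Condorcet winner.

Ito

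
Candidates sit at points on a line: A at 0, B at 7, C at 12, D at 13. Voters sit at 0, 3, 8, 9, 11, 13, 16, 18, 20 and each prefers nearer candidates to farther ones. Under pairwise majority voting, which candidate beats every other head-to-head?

C

With single-peaked preferences on a line, the Condorcet winner is the candidate closest to the median voter.
The median voter (position 11) is closest to C at 12.
Check: C vs D — voters closer to C: 5 of 9.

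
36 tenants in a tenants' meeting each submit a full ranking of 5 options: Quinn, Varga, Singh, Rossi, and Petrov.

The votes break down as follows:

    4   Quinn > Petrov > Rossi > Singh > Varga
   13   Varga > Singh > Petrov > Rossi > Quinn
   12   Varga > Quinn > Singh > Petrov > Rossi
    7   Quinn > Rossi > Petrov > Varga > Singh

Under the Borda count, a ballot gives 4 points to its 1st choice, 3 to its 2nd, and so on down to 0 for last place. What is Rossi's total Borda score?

Borda scores:
  Quinn: 4·4 + 13·0 + 12·3 + 7·4 = 80
  Varga: 4·0 + 13·4 + 12·4 + 7·1 = 107
  Singh: 4·1 + 13·3 + 12·2 + 7·0 = 67
  Rossi: 4·2 + 13·1 + 12·0 + 7·3 = 42
  Petrov: 4·3 + 13·2 + 12·1 + 7·2 = 64

42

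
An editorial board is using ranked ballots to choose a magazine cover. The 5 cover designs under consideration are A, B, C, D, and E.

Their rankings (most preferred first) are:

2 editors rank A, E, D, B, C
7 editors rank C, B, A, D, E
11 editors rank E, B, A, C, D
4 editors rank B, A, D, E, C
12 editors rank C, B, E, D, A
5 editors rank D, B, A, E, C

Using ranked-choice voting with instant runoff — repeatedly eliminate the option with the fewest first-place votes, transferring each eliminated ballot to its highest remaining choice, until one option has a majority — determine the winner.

E

Round 1: C 19, E 11, D 5, B 4, A 2. A has the fewest and is eliminated.
Round 2: C 19, E 13, D 5, B 4. B has the fewest and is eliminated.
Round 3: C 19, E 13, D 9. D has the fewest and is eliminated.
Round 4: E 22, C 19. E has a majority.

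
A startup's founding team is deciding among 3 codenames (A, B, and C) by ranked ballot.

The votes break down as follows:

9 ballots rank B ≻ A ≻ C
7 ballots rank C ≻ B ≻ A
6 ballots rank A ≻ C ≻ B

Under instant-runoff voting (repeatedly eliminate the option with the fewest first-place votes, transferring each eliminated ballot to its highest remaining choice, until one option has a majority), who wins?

C

Round 1: B 9, C 7, A 6. A has the fewest and is eliminated.
Round 2: C 13, B 9. C has a majority.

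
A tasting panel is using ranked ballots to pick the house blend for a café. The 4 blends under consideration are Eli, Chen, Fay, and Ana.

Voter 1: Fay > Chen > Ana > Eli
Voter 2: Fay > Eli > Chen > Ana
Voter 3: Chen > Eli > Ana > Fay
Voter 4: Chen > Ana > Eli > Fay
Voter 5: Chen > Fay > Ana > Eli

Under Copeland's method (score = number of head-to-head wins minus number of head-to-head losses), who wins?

Chen

Pairwise results:
  Eli vs Chen: Chen wins 4–1.
  Eli vs Fay: Fay wins 3–2.
  Eli vs Ana: Ana wins 3–2.
  Chen vs Fay: Chen wins 3–2.
  Chen vs Ana: Chen wins 5–0.
  Fay vs Ana: Fay wins 3–2.
Copeland scores (wins − losses):
  Eli: 0 − 3 = -3
  Chen: 3 − 0 = 3
  Fay: 2 − 1 = 1
  Ana: 1 − 2 = -1
Chen has the best Copeland score.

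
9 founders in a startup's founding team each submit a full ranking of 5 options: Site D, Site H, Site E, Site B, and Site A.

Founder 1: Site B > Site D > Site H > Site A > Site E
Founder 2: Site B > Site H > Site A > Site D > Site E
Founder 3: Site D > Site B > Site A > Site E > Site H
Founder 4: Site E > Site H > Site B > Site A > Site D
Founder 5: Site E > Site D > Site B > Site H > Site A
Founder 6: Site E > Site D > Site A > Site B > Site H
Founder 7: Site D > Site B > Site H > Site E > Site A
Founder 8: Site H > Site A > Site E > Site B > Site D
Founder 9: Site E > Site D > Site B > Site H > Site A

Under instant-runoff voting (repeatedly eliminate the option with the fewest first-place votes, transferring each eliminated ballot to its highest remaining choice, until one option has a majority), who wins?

Site E

Round 1: Site E 4, Site D 2, Site B 2, Site H 1, Site A 0. Site A has the fewest and is eliminated.
Round 2: Site E 4, Site D 2, Site B 2, Site H 1. Site H has the fewest and is eliminated.
Round 3: Site E 5, Site D 2, Site B 2. Site E has a majority.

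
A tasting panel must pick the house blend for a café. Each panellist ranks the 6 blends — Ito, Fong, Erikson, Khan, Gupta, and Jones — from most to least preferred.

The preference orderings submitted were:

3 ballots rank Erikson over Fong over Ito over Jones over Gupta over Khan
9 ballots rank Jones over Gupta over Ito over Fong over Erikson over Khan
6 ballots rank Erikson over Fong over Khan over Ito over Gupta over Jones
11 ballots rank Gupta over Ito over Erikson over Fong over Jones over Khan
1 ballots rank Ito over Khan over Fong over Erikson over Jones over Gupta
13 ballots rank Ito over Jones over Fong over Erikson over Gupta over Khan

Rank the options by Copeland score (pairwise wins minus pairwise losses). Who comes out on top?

Pairwise results:
  Ito vs Fong: Ito wins 34–9.
  Ito vs Erikson: Ito wins 34–9.
  Ito vs Khan: Ito wins 37–6.
  Ito vs Gupta: Ito wins 23–20.
  Ito vs Jones: Ito wins 34–9.
  Fong vs Erikson: Fong wins 23–20.
  Fong vs Khan: Fong wins 42–1.
  Fong vs Gupta: Fong wins 23–20.
  Fong vs Jones: Jones wins 22–21.
  Erikson vs Khan: Erikson wins 42–1.
  Erikson vs Gupta: Erikson wins 23–20.
  Erikson vs Jones: Jones wins 22–21.
  Khan vs Gupta: Gupta wins 36–7.
  Khan vs Jones: Jones wins 36–7.
  Gupta vs Jones: Jones wins 26–17.
Copeland scores (wins − losses):
  Ito: 5 − 0 = 5
  Fong: 3 − 2 = 1
  Erikson: 2 − 3 = -1
  Khan: 0 − 5 = -5
  Gupta: 1 − 4 = -3
  Jones: 4 − 1 = 3
Ito has the best Copeland score.

Ito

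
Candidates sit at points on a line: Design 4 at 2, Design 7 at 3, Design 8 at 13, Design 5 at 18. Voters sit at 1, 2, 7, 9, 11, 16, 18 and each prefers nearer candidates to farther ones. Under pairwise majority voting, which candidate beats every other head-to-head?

With single-peaked preferences on a line, the Condorcet winner is the candidate closest to the median voter.
The median voter (position 9) is closest to Design 8 at 13.
Check: Design 8 vs Design 5 — voters closer to Design 8: 5 of 7.

Design 8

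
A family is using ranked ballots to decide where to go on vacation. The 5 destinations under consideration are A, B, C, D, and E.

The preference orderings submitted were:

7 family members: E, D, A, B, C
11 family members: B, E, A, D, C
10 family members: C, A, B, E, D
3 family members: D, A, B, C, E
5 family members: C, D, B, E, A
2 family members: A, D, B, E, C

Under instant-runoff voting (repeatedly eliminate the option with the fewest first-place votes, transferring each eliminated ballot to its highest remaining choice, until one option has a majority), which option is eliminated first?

Round 1: C 15, B 11, E 7, D 3, A 2. A has the fewest and is eliminated.
Round 2: C 15, B 11, E 7, D 5. D has the fewest and is eliminated.
Round 3: B 16, C 15, E 7. E has the fewest and is eliminated.
Round 4: B 23, C 15. B has a majority.

A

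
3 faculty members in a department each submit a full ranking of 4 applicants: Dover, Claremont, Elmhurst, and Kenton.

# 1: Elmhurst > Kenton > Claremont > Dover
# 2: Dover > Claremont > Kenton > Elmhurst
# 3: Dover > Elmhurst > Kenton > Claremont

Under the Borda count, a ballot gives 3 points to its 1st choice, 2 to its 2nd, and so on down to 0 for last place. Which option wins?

Borda scores:
  Dover: 0 + 3 + 3 = 6
  Claremont: 1 + 2 + 0 = 3
  Elmhurst: 3 + 0 + 2 = 5
  Kenton: 2 + 1 + 1 = 4
Dover has the highest total.

Dover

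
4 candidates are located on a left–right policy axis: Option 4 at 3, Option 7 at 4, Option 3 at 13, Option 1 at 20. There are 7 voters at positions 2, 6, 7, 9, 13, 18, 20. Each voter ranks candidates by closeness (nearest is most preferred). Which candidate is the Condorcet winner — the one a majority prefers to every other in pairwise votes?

Option 3

With single-peaked preferences on a line, the Condorcet winner is the candidate closest to the median voter.
The median voter (position 9) is closest to Option 3 at 13.
Check: Option 3 vs Option 4 — voters closer to Option 3: 4 of 7.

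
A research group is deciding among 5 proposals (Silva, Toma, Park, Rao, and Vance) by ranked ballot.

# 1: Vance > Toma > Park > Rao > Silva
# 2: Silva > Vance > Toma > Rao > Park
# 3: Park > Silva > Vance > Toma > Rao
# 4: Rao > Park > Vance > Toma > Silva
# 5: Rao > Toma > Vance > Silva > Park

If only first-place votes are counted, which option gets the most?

First-place vote totals:
  Silva: 1
  Toma: 0
  Park: 1
  Rao: 2
  Vance: 1
Rao has the most first-place votes.

Rao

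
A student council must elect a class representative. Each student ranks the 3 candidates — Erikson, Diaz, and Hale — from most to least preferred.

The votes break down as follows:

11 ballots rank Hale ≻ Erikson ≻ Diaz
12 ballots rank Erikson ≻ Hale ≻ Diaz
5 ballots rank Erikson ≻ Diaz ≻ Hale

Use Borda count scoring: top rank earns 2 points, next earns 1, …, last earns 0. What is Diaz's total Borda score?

5

Borda scores:
  Erikson: 11·1 + 12·2 + 5·2 = 45
  Diaz: 11·0 + 12·0 + 5·1 = 5
  Hale: 11·2 + 12·1 + 5·0 = 34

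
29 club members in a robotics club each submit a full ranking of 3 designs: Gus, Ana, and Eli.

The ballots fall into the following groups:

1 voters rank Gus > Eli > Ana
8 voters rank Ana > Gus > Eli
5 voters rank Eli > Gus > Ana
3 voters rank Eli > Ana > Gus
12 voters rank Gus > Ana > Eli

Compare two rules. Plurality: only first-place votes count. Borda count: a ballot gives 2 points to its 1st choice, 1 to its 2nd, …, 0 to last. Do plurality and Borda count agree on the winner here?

Plurality first-place counts: Gus 13, Ana 8, Eli 8 → Gus.
Borda totals: Gus 39, Ana 31, Eli 17 → Gus.
The two rules agree on Gus.

Yes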